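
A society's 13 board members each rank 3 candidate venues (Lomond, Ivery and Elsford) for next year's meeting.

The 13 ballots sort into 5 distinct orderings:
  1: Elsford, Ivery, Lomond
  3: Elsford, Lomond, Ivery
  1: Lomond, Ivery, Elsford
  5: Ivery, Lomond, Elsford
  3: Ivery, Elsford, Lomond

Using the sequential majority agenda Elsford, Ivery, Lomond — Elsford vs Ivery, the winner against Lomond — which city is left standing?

Ivery

Round 1: Elsford vs Ivery — 4–9, Ivery advances.
Round 2: Ivery vs Lomond — 9–4, Ivery advances.
The agenda winner is Ivery.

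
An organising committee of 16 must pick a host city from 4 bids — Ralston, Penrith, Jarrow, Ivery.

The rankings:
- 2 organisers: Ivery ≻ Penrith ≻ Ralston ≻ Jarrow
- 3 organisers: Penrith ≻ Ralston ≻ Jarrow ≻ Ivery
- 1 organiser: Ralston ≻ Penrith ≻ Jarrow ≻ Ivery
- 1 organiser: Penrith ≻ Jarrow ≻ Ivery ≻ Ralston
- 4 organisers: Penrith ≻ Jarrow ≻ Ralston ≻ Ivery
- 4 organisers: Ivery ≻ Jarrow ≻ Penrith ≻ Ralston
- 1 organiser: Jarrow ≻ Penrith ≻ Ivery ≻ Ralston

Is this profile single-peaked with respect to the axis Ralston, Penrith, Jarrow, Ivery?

no

Axis positions: Ralston=1, Penrith=2, Jarrow=3, Ivery=4.
Cluster 1: ranking walks positions 4-2-1-3; Penrith is ranked above Jarrow even though Jarrow lies between Penrith and the peak Ivery on the axis — preferences dip and rise again. Not single-peaked.
Cluster 2 (peak Penrith at position 2): ranking walks positions 2-1-3-4, expanding outward from the peak — single-peaked.
Cluster 3 (peak Ralston at position 1): ranking walks positions 1-2-3-4, expanding outward from the peak — single-peaked.
Cluster 4 (peak Penrith at position 2): ranking walks positions 2-3-4-1, expanding outward from the peak — single-peaked.
Cluster 5 (peak Penrith at position 2): ranking walks positions 2-3-1-4, expanding outward from the peak — single-peaked.
Cluster 6 (peak Ivery at position 4): ranking walks positions 4-3-2-1, expanding outward from the peak — single-peaked.
Cluster 7 (peak Jarrow at position 3): ranking walks positions 3-2-4-1, expanding outward from the peak — single-peaked.
Cluster 1 violates single-peakedness, so the profile is not single-peaked on this axis.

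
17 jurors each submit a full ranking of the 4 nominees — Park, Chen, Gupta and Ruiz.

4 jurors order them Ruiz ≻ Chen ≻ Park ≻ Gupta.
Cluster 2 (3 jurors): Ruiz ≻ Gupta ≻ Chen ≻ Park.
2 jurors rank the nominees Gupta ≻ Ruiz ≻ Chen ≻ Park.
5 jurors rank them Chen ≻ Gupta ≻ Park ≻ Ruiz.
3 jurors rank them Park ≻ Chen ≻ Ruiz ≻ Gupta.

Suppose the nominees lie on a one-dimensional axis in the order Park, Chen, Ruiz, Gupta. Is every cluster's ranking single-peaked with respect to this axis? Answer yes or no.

no

Axis positions: Park=1, Chen=2, Ruiz=3, Gupta=4.
Cluster 1 (peak Ruiz at position 3): ranking walks positions 3-2-1-4, expanding outward from the peak — single-peaked.
Cluster 2 (peak Ruiz at position 3): ranking walks positions 3-4-2-1, expanding outward from the peak — single-peaked.
Cluster 3 (peak Gupta at position 4): ranking walks positions 4-3-2-1, expanding outward from the peak — single-peaked.
Cluster 4: ranking walks positions 2-4-1-3; Gupta is ranked above Ruiz even though Ruiz lies between Gupta and the peak Chen on the axis — preferences dip and rise again. Not single-peaked.
Cluster 5 (peak Park at position 1): ranking walks positions 1-2-3-4, expanding outward from the peak — single-peaked.
Cluster 4 violates single-peakedness, so the profile is not single-peaked on this axis.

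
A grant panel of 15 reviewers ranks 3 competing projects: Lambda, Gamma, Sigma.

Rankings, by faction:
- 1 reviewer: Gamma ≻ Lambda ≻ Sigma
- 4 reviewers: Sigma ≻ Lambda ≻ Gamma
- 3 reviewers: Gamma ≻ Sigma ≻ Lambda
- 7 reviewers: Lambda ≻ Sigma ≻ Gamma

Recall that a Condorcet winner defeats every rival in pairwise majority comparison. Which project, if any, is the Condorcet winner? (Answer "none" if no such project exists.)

Lambda

Check each pair by majority over 15 ballots:
Lambda vs Gamma: 11 to 4, Lambda.
Lambda vs Sigma: 1+7 = 8 for Lambda, 7 for Sigma — Lambda by 8–7.
Gamma vs Sigma: Gamma is ranked higher on 1+3 = 4 ballots, Sigma on 11. Sigma wins 11–4.
Lambda beats each of Gamma, Sigma — Lambda is the Condorcet winner.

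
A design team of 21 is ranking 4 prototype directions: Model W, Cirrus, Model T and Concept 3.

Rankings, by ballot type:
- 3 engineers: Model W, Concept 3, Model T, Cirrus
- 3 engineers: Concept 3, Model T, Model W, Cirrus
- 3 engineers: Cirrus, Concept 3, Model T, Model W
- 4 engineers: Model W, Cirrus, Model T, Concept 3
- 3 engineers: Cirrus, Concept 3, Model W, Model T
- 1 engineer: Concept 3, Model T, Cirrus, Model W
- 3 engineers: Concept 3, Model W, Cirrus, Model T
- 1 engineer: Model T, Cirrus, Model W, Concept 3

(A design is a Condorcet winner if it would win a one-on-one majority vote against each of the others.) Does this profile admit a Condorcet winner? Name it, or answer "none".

none

Check each pair by majority over 21 ballots:
Model W vs Cirrus: Model W, 13–8.
Model W vs Model T: Model W, 13–8.
Model W vs Concept 3: Concept 3, 13–8.
Cirrus vs Model T: Cirrus, 13–8.
Cirrus vs Concept 3: Cirrus wins 11–10.
Model T vs Concept 3: Concept 3 wins 16–5.
Each design drops at least one matchup (Model W loses to Concept 3; Cirrus loses to Model W; Model T loses to Model W; Concept 3 loses to Cirrus); the cycle Model W beats Cirrus beats Concept 3 beats Model W rules out a Condorcet winner.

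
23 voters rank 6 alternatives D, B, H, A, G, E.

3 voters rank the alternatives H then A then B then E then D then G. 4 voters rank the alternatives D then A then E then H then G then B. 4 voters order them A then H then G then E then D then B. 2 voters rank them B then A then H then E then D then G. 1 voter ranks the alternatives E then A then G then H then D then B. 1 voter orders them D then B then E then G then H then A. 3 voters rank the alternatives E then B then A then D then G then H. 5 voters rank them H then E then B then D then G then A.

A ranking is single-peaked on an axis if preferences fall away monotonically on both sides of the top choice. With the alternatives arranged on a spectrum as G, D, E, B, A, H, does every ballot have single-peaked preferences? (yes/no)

Axis positions: G=1, D=2, E=3, B=4, A=5, H=6.
Type 1 (peak H at position 6): ranking walks positions 6-5-4-3-2-1, expanding outward from the peak — single-peaked.
Type 2: ranking walks positions 2-5-3-6-1-4; A is ranked above E even though E lies between A and the peak D on the axis — preferences dip and rise again. Not single-peaked.
Type 3: ranking walks positions 5-6-1-3-2-4; G is ranked above B even though B lies between G and the peak A on the axis — preferences dip and rise again. Not single-peaked.
Type 4 (peak B at position 4): ranking walks positions 4-5-6-3-2-1, expanding outward from the peak — single-peaked.
Type 5: ranking walks positions 3-5-1-6-2-4; A is ranked above B even though B lies between A and the peak E on the axis — preferences dip and rise again. Not single-peaked.
Type 6: ranking walks positions 2-4-3-1-6-5; B is ranked above E even though E lies between B and the peak D on the axis — preferences dip and rise again. Not single-peaked.
Type 7 (peak E at position 3): ranking walks positions 3-4-5-2-1-6, expanding outward from the peak — single-peaked.
Type 8: ranking walks positions 6-3-4-2-1-5; E is ranked above A even though A lies between E and the peak H on the axis — preferences dip and rise again. Not single-peaked.
Type 2 violates single-peakedness, so the profile is not single-peaked on this axis.

no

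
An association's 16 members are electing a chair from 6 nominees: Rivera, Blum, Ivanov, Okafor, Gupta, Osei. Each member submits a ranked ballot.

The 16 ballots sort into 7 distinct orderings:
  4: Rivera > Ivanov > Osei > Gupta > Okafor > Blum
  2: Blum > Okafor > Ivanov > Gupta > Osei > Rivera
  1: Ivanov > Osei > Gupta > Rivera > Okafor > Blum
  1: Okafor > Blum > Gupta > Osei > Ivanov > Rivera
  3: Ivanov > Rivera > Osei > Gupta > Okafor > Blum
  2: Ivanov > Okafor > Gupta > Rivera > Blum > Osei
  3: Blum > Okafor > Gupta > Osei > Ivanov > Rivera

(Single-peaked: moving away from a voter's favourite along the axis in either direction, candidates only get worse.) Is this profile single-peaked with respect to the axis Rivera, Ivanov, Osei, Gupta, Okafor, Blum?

no

Axis positions: Rivera=1, Ivanov=2, Osei=3, Gupta=4, Okafor=5, Blum=6.
Cluster 1 (peak Rivera at position 1): ranking walks positions 1-2-3-4-5-6, expanding outward from the peak — single-peaked.
Cluster 2: ranking walks positions 6-5-2-4-3-1; Ivanov is ranked above Gupta even though Gupta lies between Ivanov and the peak Blum on the axis — preferences dip and rise again. Not single-peaked.
Cluster 3 (peak Ivanov at position 2): ranking walks positions 2-3-4-1-5-6, expanding outward from the peak — single-peaked.
Cluster 4 (peak Okafor at position 5): ranking walks positions 5-6-4-3-2-1, expanding outward from the peak — single-peaked.
Cluster 5 (peak Ivanov at position 2): ranking walks positions 2-1-3-4-5-6, expanding outward from the peak — single-peaked.
Cluster 6: ranking walks positions 2-5-4-1-6-3; Okafor is ranked above Osei even though Osei lies between Okafor and the peak Ivanov on the axis — preferences dip and rise again. Not single-peaked.
Cluster 7 (peak Blum at position 6): ranking walks positions 6-5-4-3-2-1, expanding outward from the peak — single-peaked.
Cluster 2 violates single-peakedness, so the profile is not single-peaked on this axis.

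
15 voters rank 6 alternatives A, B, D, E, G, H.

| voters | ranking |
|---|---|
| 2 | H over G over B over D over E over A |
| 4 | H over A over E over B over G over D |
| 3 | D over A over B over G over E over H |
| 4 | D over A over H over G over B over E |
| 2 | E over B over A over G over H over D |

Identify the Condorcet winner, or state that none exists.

none

Pairwise majorities:
A vs B: 11 to 4, A.
A vs D: A is ranked higher on 4+2 = 6 ballots, D on 9. D wins 9–6.
A vs E: A, 11–4.
A vs G: 4+3+4+2 = 13 for A, 2 for G — A by 13–2.
A vs H: A preferred on 3+4+2 = 9 ballots; A wins 9–6.
B vs D: B, 8–7.
B–E: B 9–6.
B vs G: B wins 9–6.
B vs H: H wins 10–5.
D–E: D 9–6.
D vs G: G wins 8–7.
D–H: H 8–7.
E vs G: E is ranked higher on 4+2 = 6 ballots, G on 9. G wins 9–6.
E vs H: H, 10–5.
G–H: H 10–5.
Each alternative drops at least one matchup (A loses to D; B loses to A; D loses to B; E loses to A; G loses to A; H loses to A); the cycle A > B > D > A rules out a Condorcet winner.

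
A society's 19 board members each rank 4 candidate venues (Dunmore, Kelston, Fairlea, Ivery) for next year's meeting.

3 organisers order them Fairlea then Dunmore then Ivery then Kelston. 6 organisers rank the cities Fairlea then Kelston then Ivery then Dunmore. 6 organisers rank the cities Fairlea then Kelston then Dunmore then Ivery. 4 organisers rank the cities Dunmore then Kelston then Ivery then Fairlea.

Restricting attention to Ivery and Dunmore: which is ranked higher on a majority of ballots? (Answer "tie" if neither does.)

Dunmore

Ballots ranking Ivery above Dunmore: 6.
Ballots ranking Dunmore above Ivery: 19 − 6 = 13.
Dunmore wins the head-to-head 13–6.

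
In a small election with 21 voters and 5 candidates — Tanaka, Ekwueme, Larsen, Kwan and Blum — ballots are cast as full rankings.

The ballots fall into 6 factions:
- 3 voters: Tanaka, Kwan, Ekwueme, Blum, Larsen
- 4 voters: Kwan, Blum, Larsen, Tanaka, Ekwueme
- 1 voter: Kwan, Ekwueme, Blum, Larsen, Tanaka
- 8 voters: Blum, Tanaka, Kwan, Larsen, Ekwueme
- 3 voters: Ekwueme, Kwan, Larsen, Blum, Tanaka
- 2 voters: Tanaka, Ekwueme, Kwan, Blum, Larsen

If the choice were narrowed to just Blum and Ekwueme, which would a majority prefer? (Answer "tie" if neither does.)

Ballots ranking Blum above Ekwueme: 4 + 8 = 12.
Ballots ranking Ekwueme above Blum: 21 − 12 = 9.
Blum wins the head-to-head 12–9.

Blum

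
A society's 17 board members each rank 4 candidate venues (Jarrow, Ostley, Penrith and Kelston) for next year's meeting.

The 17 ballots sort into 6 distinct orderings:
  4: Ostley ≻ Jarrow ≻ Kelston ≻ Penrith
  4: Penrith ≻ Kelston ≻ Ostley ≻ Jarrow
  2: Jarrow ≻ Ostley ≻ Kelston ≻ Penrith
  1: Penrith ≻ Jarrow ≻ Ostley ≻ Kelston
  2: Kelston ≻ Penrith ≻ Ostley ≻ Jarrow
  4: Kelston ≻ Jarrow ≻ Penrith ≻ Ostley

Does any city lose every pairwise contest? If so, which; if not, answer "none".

Head-to-head results (17 organisers):
Jarrow vs Ostley: 2+1+4 = 7 for Jarrow, 10 for Ostley — Ostley by 10–7.
Jarrow vs Penrith: 10 to 7, Jarrow.
Jarrow vs Kelston: Jarrow is ranked higher on 4+2+1 = 7 ballots, Kelston on 10. Kelston wins 10–7.
Ostley vs Penrith: Ostley is ranked higher on 4+2 = 6 ballots, Penrith on 11. Penrith wins 11–6.
Ostley–Kelston: Kelston 10–7.
Penrith–Kelston: Kelston 12–5.
Every city wins at least one matchup (Jarrow beats Penrith; Ostley beats Jarrow; Penrith beats Ostley; Kelston beats Jarrow), so there is no Condorcet loser.

none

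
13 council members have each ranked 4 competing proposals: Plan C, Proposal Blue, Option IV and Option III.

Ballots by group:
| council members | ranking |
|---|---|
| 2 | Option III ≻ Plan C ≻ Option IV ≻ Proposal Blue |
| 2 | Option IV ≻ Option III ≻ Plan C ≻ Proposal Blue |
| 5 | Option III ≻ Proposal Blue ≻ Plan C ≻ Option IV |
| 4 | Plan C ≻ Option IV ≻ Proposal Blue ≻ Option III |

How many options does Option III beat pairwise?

3

Option III against each rival (13 council members):
Option III vs Plan C: Option III, 9–4.
Option III vs Proposal Blue: Option III wins 9–4.
Option III vs Option IV: Option III is ranked higher on 2+5 = 7 ballots, Option IV on 6. Option III wins 7–6.
Option III beats Plan C, Proposal Blue, Option IV — 3 pairwise wins.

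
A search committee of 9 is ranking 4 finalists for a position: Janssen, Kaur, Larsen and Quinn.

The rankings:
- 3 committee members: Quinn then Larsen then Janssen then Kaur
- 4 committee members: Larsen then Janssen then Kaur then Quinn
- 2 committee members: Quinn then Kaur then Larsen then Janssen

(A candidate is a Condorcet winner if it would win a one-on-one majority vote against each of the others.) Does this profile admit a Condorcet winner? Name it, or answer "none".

Quinn

Head-to-head results (9 committee members):
Janssen vs Kaur: Janssen preferred on 3+4 = 7 ballots; Janssen wins 7–2.
Janssen vs Larsen: Janssen is ranked higher on 0 ballots, Larsen on 9. Larsen wins 9–0.
Janssen vs Quinn: 4 for Janssen, 5 for Quinn — Quinn by 5–4.
Kaur vs Larsen: Kaur preferred on 2 ballots; Larsen wins 7–2.
Kaur vs Quinn: 4 to 5, Quinn.
Larsen vs Quinn: 4 to 5, Quinn.
Quinn beats each of Janssen, Kaur, Larsen — Quinn is the Condorcet winner.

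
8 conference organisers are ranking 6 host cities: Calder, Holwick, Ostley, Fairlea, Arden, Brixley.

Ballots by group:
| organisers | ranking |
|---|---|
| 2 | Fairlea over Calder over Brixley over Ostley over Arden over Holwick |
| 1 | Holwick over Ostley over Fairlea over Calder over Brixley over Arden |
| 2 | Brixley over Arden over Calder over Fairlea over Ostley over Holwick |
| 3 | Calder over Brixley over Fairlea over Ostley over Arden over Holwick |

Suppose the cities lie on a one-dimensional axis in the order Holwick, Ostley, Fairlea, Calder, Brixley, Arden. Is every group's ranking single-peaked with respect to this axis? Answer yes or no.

Axis positions: Holwick=1, Ostley=2, Fairlea=3, Calder=4, Brixley=5, Arden=6.
Group 1 (peak Fairlea at position 3): ranking walks positions 3-4-5-2-6-1, expanding outward from the peak — single-peaked.
Group 2 (peak Holwick at position 1): ranking walks positions 1-2-3-4-5-6, expanding outward from the peak — single-peaked.
Group 3 (peak Brixley at position 5): ranking walks positions 5-6-4-3-2-1, expanding outward from the peak — single-peaked.
Group 4 (peak Calder at position 4): ranking walks positions 4-5-3-2-6-1, expanding outward from the peak — single-peaked.
Every ranking is single-peaked on this axis.

yes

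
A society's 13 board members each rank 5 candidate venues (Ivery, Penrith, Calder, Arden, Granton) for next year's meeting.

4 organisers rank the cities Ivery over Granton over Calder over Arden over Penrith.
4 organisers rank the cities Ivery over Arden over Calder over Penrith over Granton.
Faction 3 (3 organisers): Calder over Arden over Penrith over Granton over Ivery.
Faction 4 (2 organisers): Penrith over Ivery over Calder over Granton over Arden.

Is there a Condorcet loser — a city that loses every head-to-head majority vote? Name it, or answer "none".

Granton

Pairwise majorities:
Ivery vs Penrith: Ivery wins 8–5.
Ivery vs Calder: 10 to 3, Ivery.
Ivery vs Arden: 10 to 3, Ivery.
Ivery vs Granton: Ivery, 10–3.
Penrith vs Calder: Penrith preferred on 2 ballots; Calder wins 11–2.
Penrith vs Arden: 2 to 11, Arden.
Penrith–Granton: Penrith 9–4.
Calder–Arden: Calder 9–4.
Calder vs Granton: Calder preferred on 4+3+2 = 9 ballots; Calder wins 9–4.
Arden–Granton: Arden 7–6.
Granton is beaten in every head-to-head and is the Condorcet loser.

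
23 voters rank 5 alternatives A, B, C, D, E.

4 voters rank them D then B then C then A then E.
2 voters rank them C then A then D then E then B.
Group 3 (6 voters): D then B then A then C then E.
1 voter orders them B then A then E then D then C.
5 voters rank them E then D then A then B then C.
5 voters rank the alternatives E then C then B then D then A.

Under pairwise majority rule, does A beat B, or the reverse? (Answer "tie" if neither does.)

B

Ballots ranking A above B: 2 + 5 = 7.
Ballots ranking B above A: 23 − 7 = 16.
B wins the head-to-head 16–7.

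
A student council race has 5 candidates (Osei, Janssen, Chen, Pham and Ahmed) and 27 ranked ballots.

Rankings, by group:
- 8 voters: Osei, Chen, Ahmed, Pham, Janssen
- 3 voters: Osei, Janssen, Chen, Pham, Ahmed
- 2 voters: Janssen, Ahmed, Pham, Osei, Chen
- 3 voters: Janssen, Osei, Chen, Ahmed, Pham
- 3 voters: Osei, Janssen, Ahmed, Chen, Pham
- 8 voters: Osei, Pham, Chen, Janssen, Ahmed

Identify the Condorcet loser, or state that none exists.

none

Head-to-head results (27 voters):
Osei vs Janssen: Osei is ranked higher on 8+3+3+8 = 22 ballots, Janssen on 5. Osei wins 22–5.
Osei vs Chen: 8+3+2+3+3+8 = 27 for Osei, 0 for Chen — Osei by 27–0.
Osei–Pham: Osei 25–2.
Osei vs Ahmed: Osei is ranked higher on 8+3+3+3+8 = 25 ballots, Ahmed on 2. Osei wins 25–2.
Janssen vs Chen: Janssen preferred on 3+2+3+3 = 11 ballots; Chen wins 16–11.
Janssen vs Pham: 3+2+3+3 = 11 for Janssen, 16 for Pham — Pham by 16–11.
Janssen vs Ahmed: 19 to 8, Janssen.
Chen vs Pham: 17 to 10, Chen.
Chen vs Ahmed: Chen preferred on 8+3+3+8 = 22 ballots; Chen wins 22–5.
Pham vs Ahmed: Ahmed wins 16–11.
No candidate is winless: Osei beats Janssen; Janssen beats Ahmed; Chen beats Janssen; Pham beats Janssen; Ahmed beats Pham. There is no Condorcet loser.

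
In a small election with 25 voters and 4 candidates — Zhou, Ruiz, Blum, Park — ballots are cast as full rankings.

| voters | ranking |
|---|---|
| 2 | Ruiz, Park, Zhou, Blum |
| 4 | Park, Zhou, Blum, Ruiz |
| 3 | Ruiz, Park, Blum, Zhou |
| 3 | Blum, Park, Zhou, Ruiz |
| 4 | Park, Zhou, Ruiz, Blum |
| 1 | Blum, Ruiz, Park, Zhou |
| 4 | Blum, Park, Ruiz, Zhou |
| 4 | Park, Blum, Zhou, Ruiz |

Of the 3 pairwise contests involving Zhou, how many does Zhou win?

Zhou against each rival (25 voters):
Zhou vs Ruiz: 15 to 10, Zhou.
Zhou vs Blum: Blum, 15–10.
Zhou vs Park: Zhou preferred on 0 ballots; Park wins 25–0.
Zhou beats Ruiz; loses to Blum, Park — 1 pairwise win.

1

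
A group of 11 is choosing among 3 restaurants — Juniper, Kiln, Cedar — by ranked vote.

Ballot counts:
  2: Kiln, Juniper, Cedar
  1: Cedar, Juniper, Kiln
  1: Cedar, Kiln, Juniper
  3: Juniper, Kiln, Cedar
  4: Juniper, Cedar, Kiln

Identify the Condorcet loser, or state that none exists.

Head-to-head results (11 friends):
Juniper–Kiln: Juniper 8–3.
Juniper vs Cedar: 2+3+4 = 9 for Juniper, 2 for Cedar — Juniper by 9–2.
Kiln vs Cedar: 5 to 6, Cedar.
Kiln is beaten in every head-to-head and is the Condorcet loser.

Kiln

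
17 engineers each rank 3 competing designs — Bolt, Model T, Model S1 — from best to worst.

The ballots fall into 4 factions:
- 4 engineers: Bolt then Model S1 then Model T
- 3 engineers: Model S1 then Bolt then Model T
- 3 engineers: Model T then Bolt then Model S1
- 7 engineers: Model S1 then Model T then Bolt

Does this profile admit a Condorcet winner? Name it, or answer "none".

Model S1

Pairwise majorities:
Bolt vs Model T: 4+3 = 7 for Bolt, 10 for Model T — Model T by 10–7.
Bolt vs Model S1: Model S1 wins 10–7.
Model T vs Model S1: 3 for Model T, 14 for Model S1 — Model S1 by 14–3.
Model S1 wins every pairwise contest, so Model S1 is the Condorcet winner.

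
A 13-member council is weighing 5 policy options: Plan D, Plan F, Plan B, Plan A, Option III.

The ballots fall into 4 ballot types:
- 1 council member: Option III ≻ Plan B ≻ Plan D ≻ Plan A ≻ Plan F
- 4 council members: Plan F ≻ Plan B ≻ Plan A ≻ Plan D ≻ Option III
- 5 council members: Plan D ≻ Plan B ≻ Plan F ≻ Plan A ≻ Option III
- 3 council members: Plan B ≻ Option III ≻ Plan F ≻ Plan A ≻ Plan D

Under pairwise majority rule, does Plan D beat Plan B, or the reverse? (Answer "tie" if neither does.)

Plan B

Ballots ranking Plan D above Plan B: 5.
Ballots ranking Plan B above Plan D: 13 − 5 = 8.
Plan B wins the head-to-head 8–5.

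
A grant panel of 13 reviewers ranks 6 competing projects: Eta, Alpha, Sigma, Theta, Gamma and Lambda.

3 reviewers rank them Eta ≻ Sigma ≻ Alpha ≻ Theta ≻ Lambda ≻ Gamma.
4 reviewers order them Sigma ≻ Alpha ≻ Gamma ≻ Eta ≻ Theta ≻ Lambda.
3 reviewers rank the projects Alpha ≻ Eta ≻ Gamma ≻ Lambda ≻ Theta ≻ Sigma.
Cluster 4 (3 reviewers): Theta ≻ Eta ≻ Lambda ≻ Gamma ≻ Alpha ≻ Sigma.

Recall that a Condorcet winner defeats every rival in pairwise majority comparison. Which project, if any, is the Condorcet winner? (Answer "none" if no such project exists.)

Pairwise majorities:
Eta vs Alpha: 6 to 7, Alpha.
Eta–Sigma: Eta 9–4.
Eta vs Theta: 10 to 3, Eta.
Eta vs Gamma: Eta wins 9–4.
Eta vs Lambda: Eta wins 13–0.
Alpha–Sigma: Sigma 7–6.
Alpha vs Theta: Alpha is ranked higher on 3+4+3 = 10 ballots, Theta on 3. Alpha wins 10–3.
Alpha–Gamma: Alpha 10–3.
Alpha vs Lambda: 3+4+3 = 10 for Alpha, 3 for Lambda — Alpha by 10–3.
Sigma vs Theta: Sigma wins 7–6.
Sigma vs Gamma: Sigma wins 7–6.
Sigma vs Lambda: Sigma, 7–6.
Theta vs Gamma: Theta preferred on 3+3 = 6 ballots; Gamma wins 7–6.
Theta vs Lambda: Theta, 10–3.
Gamma–Lambda: Gamma 7–6.
Every project loses at least once (Eta loses to Alpha; Alpha loses to Sigma; Sigma loses to Eta; Theta loses to Eta; Gamma loses to Eta; Lambda loses to Eta). The majority relation contains the cycle Eta beats Sigma beats Alpha beats Eta, so there is no Condorcet winner.

none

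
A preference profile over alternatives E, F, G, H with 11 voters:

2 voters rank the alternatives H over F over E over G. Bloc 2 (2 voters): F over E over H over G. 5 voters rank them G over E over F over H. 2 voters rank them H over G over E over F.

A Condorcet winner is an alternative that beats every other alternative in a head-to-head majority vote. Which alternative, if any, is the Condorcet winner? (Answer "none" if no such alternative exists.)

none

Pairwise majorities:
E vs F: E preferred on 5+2 = 7 ballots; E wins 7–4.
E vs G: E is ranked higher on 2+2 = 4 ballots, G on 7. G wins 7–4.
E vs H: E is ranked higher on 2+5 = 7 ballots, H on 4. E wins 7–4.
F vs G: F is ranked higher on 2+2 = 4 ballots, G on 7. G wins 7–4.
F vs H: F preferred on 2+5 = 7 ballots; F wins 7–4.
G vs H: 5 for G, 6 for H — H by 6–5.
Each alternative drops at least one matchup (E loses to G; F loses to E; G loses to H; H loses to E); the cycle E > H > G > E rules out a Condorcet winner.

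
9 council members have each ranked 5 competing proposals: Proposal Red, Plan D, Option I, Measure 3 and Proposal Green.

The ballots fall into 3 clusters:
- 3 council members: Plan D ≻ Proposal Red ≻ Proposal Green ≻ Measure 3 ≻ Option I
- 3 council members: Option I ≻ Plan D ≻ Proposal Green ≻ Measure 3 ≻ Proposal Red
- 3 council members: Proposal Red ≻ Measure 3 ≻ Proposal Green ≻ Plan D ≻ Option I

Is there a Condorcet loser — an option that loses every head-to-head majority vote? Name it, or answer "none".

Option I

Pairwise majorities:
Proposal Red vs Plan D: Proposal Red preferred on 3 ballots; Plan D wins 6–3.
Proposal Red vs Option I: 6 to 3, Proposal Red.
Proposal Red vs Measure 3: Proposal Red preferred on 3+3 = 6 ballots; Proposal Red wins 6–3.
Proposal Red vs Proposal Green: 6 to 3, Proposal Red.
Plan D vs Option I: Plan D, 6–3.
Plan D vs Measure 3: Plan D wins 6–3.
Plan D vs Proposal Green: Plan D, 6–3.
Option I vs Measure 3: Option I preferred on 3 ballots; Measure 3 wins 6–3.
Option I vs Proposal Green: 3 for Option I, 6 for Proposal Green — Proposal Green by 6–3.
Measure 3 vs Proposal Green: Proposal Green, 6–3.
Option I is beaten in every head-to-head and is the Condorcet loser.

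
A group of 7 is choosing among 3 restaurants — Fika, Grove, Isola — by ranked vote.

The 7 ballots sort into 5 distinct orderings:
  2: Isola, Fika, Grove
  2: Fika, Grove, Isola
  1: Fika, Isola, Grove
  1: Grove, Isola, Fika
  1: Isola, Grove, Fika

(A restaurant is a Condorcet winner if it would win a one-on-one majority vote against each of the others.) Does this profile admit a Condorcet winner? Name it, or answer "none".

Pairwise majorities:
Fika vs Grove: 2+2+1 = 5 for Fika, 2 for Grove — Fika by 5–2.
Fika vs Isola: Isola wins 4–3.
Grove vs Isola: Grove preferred on 2+1 = 3 ballots; Isola wins 4–3.
Isola beats each of Fika, Grove — Isola is the Condorcet winner.

Isola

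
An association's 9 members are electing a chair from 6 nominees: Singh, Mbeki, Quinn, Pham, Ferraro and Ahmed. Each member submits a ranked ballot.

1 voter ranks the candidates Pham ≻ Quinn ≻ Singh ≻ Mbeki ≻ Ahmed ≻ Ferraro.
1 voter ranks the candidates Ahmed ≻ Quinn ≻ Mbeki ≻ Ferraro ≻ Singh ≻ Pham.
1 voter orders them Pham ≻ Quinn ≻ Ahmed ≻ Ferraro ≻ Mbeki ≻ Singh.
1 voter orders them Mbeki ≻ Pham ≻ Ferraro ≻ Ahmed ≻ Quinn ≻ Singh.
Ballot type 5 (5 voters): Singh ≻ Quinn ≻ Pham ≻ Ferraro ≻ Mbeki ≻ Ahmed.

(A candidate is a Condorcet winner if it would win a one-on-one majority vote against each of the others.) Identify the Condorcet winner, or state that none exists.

Check each pair by majority over 9 ballots:
Singh vs Mbeki: Singh is ranked higher on 1+5 = 6 ballots, Mbeki on 3. Singh wins 6–3.
Singh vs Quinn: 5 to 4, Singh.
Singh–Pham: Singh 6–3.
Singh vs Ferraro: 6 to 3, Singh.
Singh vs Ahmed: Singh, 6–3.
Mbeki vs Quinn: Quinn wins 8–1.
Mbeki vs Pham: 2 to 7, Pham.
Mbeki vs Ferraro: 3 to 6, Ferraro.
Mbeki–Ahmed: Mbeki 7–2.
Quinn vs Pham: Quinn is ranked higher on 1+5 = 6 ballots, Pham on 3. Quinn wins 6–3.
Quinn vs Ferraro: 8 to 1, Quinn.
Quinn vs Ahmed: Quinn wins 7–2.
Pham vs Ferraro: 8 to 1, Pham.
Pham vs Ahmed: Pham, 8–1.
Ferraro vs Ahmed: Ferraro, 6–3.
Singh beats each of Mbeki, Quinn, Pham, Ferraro, Ahmed — Singh is the Condorcet winner.

Singh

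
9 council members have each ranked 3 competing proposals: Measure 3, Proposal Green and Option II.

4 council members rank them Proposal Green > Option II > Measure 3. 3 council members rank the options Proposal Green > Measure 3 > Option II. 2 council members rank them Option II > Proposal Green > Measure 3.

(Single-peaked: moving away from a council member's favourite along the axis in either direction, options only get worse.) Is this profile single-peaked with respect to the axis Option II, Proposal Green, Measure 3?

Axis positions: Option II=1, Proposal Green=2, Measure 3=3.
Cluster 1 (peak Proposal Green at position 2): ranking walks positions 2-1-3, expanding outward from the peak — single-peaked.
Cluster 2 (peak Proposal Green at position 2): ranking walks positions 2-3-1, expanding outward from the peak — single-peaked.
Cluster 3 (peak Option II at position 1): ranking walks positions 1-2-3, expanding outward from the peak — single-peaked.
Every ranking is single-peaked on this axis.

yes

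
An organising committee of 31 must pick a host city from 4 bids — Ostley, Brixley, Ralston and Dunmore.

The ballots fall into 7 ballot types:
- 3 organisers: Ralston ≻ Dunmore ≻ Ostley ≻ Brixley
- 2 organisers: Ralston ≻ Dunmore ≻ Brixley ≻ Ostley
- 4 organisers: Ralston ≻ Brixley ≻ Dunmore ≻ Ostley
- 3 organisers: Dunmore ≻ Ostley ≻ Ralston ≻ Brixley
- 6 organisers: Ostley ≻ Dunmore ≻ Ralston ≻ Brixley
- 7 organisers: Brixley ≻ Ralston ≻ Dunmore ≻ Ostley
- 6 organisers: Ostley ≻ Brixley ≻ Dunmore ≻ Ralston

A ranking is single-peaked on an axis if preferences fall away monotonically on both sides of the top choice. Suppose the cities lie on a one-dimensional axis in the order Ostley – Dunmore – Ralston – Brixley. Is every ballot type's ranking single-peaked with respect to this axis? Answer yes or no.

no

Axis positions: Ostley=1, Dunmore=2, Ralston=3, Brixley=4.
Ballot type 1 (peak Ralston at position 3): ranking walks positions 3-2-1-4, expanding outward from the peak — single-peaked.
Ballot type 2 (peak Ralston at position 3): ranking walks positions 3-2-4-1, expanding outward from the peak — single-peaked.
Ballot type 3 (peak Ralston at position 3): ranking walks positions 3-4-2-1, expanding outward from the peak — single-peaked.
Ballot type 4 (peak Dunmore at position 2): ranking walks positions 2-1-3-4, expanding outward from the peak — single-peaked.
Ballot type 5 (peak Ostley at position 1): ranking walks positions 1-2-3-4, expanding outward from the peak — single-peaked.
Ballot type 6 (peak Brixley at position 4): ranking walks positions 4-3-2-1, expanding outward from the peak — single-peaked.
Ballot type 7: ranking walks positions 1-4-2-3; Brixley is ranked above Dunmore even though Dunmore lies between Brixley and the peak Ostley on the axis — preferences dip and rise again. Not single-peaked.
Ballot type 7 violates single-peakedness, so the profile is not single-peaked on this axis.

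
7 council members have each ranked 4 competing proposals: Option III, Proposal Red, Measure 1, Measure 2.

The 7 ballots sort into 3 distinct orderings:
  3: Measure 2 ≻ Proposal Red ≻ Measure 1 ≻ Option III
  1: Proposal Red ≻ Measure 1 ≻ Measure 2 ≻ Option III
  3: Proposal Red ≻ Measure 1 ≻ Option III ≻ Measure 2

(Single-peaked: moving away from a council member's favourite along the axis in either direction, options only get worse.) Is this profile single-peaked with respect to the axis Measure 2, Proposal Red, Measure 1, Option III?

yes

Axis positions: Measure 2=1, Proposal Red=2, Measure 1=3, Option III=4.
Ballot type 1 (peak Measure 2 at position 1): ranking walks positions 1-2-3-4, expanding outward from the peak — single-peaked.
Ballot type 2 (peak Proposal Red at position 2): ranking walks positions 2-3-1-4, expanding outward from the peak — single-peaked.
Ballot type 3 (peak Proposal Red at position 2): ranking walks positions 2-3-4-1, expanding outward from the peak — single-peaked.
Every ranking is single-peaked on this axis.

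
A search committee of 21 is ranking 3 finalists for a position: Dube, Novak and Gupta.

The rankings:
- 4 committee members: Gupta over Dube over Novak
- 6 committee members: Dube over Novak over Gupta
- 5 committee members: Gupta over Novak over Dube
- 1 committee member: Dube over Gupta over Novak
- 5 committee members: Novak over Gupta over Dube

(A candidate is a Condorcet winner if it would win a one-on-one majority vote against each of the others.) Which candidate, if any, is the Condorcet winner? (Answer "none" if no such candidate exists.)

Check each pair by majority over 21 ballots:
Dube–Novak: Dube 11–10.
Dube vs Gupta: Gupta wins 14–7.
Novak–Gupta: Novak 11–10.
No candidate is unbeaten: Dube loses to Gupta; Novak loses to Dube; Gupta loses to Novak. In particular Dube → Novak → Gupta → Dube is a majority cycle — no Condorcet winner exists.

none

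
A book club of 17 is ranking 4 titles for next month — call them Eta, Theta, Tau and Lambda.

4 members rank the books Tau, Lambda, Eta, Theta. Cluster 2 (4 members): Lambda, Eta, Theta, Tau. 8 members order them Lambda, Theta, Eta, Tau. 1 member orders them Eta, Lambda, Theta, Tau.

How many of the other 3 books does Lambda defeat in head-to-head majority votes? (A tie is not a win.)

3

Lambda against each rival (17 members):
Lambda vs Eta: Lambda is ranked higher on 4+4+8 = 16 ballots, Eta on 1. Lambda wins 16–1.
Lambda vs Theta: Lambda, 17–0.
Lambda vs Tau: Lambda, 13–4.
Lambda beats Eta, Theta, Tau — 3 pairwise wins.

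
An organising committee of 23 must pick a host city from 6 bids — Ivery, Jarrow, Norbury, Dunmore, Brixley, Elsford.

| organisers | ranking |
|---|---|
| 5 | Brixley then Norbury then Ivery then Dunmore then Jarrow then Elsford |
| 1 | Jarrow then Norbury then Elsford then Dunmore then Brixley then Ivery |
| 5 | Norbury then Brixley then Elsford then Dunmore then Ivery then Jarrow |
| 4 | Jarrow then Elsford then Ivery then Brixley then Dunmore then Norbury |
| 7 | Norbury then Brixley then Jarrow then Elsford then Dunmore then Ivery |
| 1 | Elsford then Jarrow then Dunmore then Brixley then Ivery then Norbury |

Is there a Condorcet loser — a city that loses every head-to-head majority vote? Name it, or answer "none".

Pairwise majorities:
Ivery vs Jarrow: Jarrow wins 13–10.
Ivery vs Norbury: 5 to 18, Norbury.
Ivery vs Dunmore: Dunmore wins 14–9.
Ivery vs Brixley: Ivery preferred on 4 ballots; Brixley wins 19–4.
Ivery vs Elsford: Ivery preferred on 5 ballots; Elsford wins 18–5.
Jarrow vs Norbury: Jarrow preferred on 1+4+1 = 6 ballots; Norbury wins 17–6.
Jarrow vs Dunmore: Jarrow wins 13–10.
Jarrow vs Brixley: Brixley, 17–6.
Jarrow vs Elsford: 5+1+4+7 = 17 for Jarrow, 6 for Elsford — Jarrow by 17–6.
Norbury–Dunmore: Norbury 18–5.
Norbury vs Brixley: 1+5+7 = 13 for Norbury, 10 for Brixley — Norbury by 13–10.
Norbury vs Elsford: Norbury preferred on 5+1+5+7 = 18 ballots; Norbury wins 18–5.
Dunmore–Brixley: Brixley 21–2.
Dunmore vs Elsford: Dunmore preferred on 5 ballots; Elsford wins 18–5.
Brixley vs Elsford: Brixley preferred on 5+5+7 = 17 ballots; Brixley wins 17–6.
Ivery loses to every other city — it is the Condorcet loser.

Ivery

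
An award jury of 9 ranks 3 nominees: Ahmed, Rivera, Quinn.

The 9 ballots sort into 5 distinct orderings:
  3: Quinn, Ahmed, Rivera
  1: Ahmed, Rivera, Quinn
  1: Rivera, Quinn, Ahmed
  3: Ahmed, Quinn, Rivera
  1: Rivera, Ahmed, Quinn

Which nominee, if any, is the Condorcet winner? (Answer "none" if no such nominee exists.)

Ahmed

Head-to-head results (9 jurors):
Ahmed vs Rivera: Ahmed is ranked higher on 3+1+3 = 7 ballots, Rivera on 2. Ahmed wins 7–2.
Ahmed vs Quinn: Ahmed is ranked higher on 1+3+1 = 5 ballots, Quinn on 4. Ahmed wins 5–4.
Rivera vs Quinn: 3 to 6, Quinn.
Ahmed beats each of Rivera, Quinn — Ahmed is the Condorcet winner.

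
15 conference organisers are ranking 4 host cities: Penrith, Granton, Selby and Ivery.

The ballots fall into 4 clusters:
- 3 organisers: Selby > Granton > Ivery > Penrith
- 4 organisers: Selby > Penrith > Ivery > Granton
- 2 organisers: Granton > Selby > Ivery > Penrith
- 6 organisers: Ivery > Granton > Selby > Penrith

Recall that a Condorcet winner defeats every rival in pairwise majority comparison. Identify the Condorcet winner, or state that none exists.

Head-to-head results (15 organisers):
Penrith vs Granton: Penrith preferred on 4 ballots; Granton wins 11–4.
Penrith vs Selby: 0 for Penrith, 15 for Selby — Selby by 15–0.
Penrith vs Ivery: Penrith is ranked higher on 4 ballots, Ivery on 11. Ivery wins 11–4.
Granton vs Selby: Granton is ranked higher on 2+6 = 8 ballots, Selby on 7. Granton wins 8–7.
Granton vs Ivery: 5 to 10, Ivery.
Selby vs Ivery: 9 to 6, Selby.
Each city drops at least one matchup (Penrith loses to Granton; Granton loses to Ivery; Selby loses to Granton; Ivery loses to Selby); the cycle Granton → Selby → Ivery → Granton rules out a Condorcet winner.

none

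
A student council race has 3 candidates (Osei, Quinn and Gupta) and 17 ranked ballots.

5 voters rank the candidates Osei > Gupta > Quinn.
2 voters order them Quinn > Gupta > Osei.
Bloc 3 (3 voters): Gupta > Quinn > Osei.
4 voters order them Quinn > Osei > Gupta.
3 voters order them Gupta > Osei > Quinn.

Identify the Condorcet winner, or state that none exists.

none

Head-to-head results (17 voters):
Osei vs Quinn: Quinn, 9–8.
Osei–Gupta: Osei 9–8.
Quinn–Gupta: Gupta 11–6.
No candidate is unbeaten: Osei loses to Quinn; Quinn loses to Gupta; Gupta loses to Osei. In particular Osei → Gupta → Quinn → Osei is a majority cycle — no Condorcet winner exists.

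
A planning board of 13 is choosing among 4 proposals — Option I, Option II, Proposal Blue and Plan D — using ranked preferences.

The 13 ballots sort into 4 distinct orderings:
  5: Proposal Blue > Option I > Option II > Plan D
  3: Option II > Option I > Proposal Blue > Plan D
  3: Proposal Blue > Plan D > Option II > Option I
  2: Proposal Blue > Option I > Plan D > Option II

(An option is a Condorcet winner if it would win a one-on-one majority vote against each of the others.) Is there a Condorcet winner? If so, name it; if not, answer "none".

Pairwise majorities:
Option I vs Option II: 7 to 6, Option I.
Option I vs Proposal Blue: Option I is ranked higher on 3 ballots, Proposal Blue on 10. Proposal Blue wins 10–3.
Option I vs Plan D: Option I, 10–3.
Option II vs Proposal Blue: Option II preferred on 3 ballots; Proposal Blue wins 10–3.
Option II vs Plan D: Option II, 8–5.
Proposal Blue vs Plan D: Proposal Blue preferred on 5+3+3+2 = 13 ballots; Proposal Blue wins 13–0.
Proposal Blue beats each of Option I, Option II, Plan D — Proposal Blue is the Condorcet winner.

Proposal Blue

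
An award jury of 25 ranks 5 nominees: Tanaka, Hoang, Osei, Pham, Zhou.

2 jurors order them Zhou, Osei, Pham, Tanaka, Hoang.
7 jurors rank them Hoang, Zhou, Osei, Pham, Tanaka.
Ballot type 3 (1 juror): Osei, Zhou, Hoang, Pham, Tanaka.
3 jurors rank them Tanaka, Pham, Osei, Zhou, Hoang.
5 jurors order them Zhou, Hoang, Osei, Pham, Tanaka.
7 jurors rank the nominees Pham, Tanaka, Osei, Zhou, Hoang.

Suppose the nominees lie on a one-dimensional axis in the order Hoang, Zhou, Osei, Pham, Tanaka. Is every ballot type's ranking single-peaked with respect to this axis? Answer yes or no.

yes

Axis positions: Hoang=1, Zhou=2, Osei=3, Pham=4, Tanaka=5.
Ballot type 1 (peak Zhou at position 2): ranking walks positions 2-3-4-5-1, expanding outward from the peak — single-peaked.
Ballot type 2 (peak Hoang at position 1): ranking walks positions 1-2-3-4-5, expanding outward from the peak — single-peaked.
Ballot type 3 (peak Osei at position 3): ranking walks positions 3-2-1-4-5, expanding outward from the peak — single-peaked.
Ballot type 4 (peak Tanaka at position 5): ranking walks positions 5-4-3-2-1, expanding outward from the peak — single-peaked.
Ballot type 5 (peak Zhou at position 2): ranking walks positions 2-1-3-4-5, expanding outward from the peak — single-peaked.
Ballot type 6 (peak Pham at position 4): ranking walks positions 4-5-3-2-1, expanding outward from the peak — single-peaked.
Every ranking is single-peaked on this axis.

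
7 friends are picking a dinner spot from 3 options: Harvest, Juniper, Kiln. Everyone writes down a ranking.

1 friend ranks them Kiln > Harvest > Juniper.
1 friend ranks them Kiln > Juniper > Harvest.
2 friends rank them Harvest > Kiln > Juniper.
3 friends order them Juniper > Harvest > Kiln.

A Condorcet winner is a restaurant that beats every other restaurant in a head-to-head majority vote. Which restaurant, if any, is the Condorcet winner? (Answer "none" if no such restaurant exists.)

Check each pair by majority over 7 ballots:
Harvest vs Juniper: Harvest preferred on 1+2 = 3 ballots; Juniper wins 4–3.
Harvest vs Kiln: Harvest preferred on 2+3 = 5 ballots; Harvest wins 5–2.
Juniper vs Kiln: Kiln wins 4–3.
Every restaurant loses at least once (Harvest loses to Juniper; Juniper loses to Kiln; Kiln loses to Harvest). The majority relation contains the cycle Harvest beats Kiln beats Juniper beats Harvest, so there is no Condorcet winner.

none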